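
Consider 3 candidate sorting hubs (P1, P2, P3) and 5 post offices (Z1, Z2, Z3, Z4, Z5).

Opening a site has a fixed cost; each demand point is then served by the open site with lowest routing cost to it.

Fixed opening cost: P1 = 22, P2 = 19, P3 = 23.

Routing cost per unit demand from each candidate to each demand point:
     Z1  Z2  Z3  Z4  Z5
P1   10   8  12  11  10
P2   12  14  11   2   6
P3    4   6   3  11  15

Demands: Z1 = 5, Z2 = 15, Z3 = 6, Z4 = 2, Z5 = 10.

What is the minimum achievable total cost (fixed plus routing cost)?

Open {P2, P3}: assign each demand point to its cheapest open site.
  Z1→P3 5×4=20, Z2→P3 15×6=90, Z3→P3 6×3=18, Z4→P2 2×2=4, Z5→P2 10×6=60
  routing cost 192, fixed 42 → total 234.
Compare {P1, P2, P3}: routing cost 192 + fixed 64 = 256.
Compare {P1, P3}: routing cost 250 + fixed 45 = 295.
Compare {P3}: routing cost 300 + fixed 23 = 323.
All other subsets cost ≥ 256. Minimum total cost: 234.

234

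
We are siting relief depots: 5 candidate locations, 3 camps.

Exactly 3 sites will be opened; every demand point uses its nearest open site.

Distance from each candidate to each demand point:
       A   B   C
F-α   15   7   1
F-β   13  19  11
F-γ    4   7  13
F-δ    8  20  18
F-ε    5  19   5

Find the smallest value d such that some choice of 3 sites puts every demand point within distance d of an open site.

Open {F-α, F-β, F-γ}.
  Farthest demand point is B at distance 7 (to F-α); all others are ≤ 7.
With {F-α, F-β, F-ε} the worst case is 7.
With {F-α, F-γ, F-δ} the worst case is 7.
No size-3 selection achieves below 7.

7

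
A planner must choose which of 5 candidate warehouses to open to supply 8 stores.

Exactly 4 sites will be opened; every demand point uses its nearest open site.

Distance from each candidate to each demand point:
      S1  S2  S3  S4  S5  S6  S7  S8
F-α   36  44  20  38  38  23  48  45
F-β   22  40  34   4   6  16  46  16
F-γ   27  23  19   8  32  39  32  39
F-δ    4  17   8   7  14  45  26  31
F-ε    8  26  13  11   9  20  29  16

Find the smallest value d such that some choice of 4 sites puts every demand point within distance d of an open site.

26

Open {F-α, F-β, F-γ, F-δ}.
  Farthest demand point is S7 at distance 26 (to F-δ); all others are ≤ 26.
With {F-α, F-β, F-δ, F-ε} the worst case is 26.
With {F-α, F-γ, F-δ, F-ε} the worst case is 26.
No size-4 selection achieves below 26.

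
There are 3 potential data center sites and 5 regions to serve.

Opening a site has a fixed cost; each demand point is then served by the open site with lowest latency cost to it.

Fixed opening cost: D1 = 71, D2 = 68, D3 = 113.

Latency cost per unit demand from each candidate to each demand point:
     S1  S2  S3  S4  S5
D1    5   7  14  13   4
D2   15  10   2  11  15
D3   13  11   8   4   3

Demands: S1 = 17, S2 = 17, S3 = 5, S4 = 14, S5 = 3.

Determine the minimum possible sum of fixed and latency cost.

Open {D1, D3}: assign each demand point to its cheapest open site.
  S1→D1 17×5=85, S2→D1 17×7=119, S3→D3 5×8=40, S4→D3 14×4=56, S5→D3 3×3=9
  latency cost 309, fixed 184 → total 493.
Compare {D1, D2}: latency cost 380 + fixed 139 = 519.
Compare {D1, D2, D3}: latency cost 279 + fixed 252 = 531.
Compare {D1}: latency cost 468 + fixed 71 = 539.
All other subsets cost ≥ 519. Minimum total cost: 493.

493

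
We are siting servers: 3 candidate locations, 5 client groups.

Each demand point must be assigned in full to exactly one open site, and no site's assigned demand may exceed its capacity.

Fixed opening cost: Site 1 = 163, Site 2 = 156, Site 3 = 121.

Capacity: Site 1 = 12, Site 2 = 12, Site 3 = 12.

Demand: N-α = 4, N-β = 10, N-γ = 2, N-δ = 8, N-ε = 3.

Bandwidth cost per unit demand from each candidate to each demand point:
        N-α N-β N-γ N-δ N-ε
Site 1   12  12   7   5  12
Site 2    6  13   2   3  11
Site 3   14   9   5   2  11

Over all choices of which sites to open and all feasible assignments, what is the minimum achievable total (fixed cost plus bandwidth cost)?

624

Open {Site 1, Site 2, Site 3}; cheapest assignment that respects the capacities:
  Site 1 (cap 12, load 3): N-ε — cost 3×12 = 36
  Site 2 (cap 12, load 12): N-α, N-δ — cost 4×6 + 8×3 = 48
  Site 3 (cap 12, load 12): N-β, N-γ — cost 10×9 + 2×5 = 100
  Shipping 184, fixed 440 → total 624.
  Any other capacity-feasible assignment to {Site 1, Site 2, Site 3} ships for at least 184.
Total demand is 27 and no other set of sites has combined capacity ≥ 27, so {Site 1, Site 2, Site 3} is the only feasible choice of open sites. Minimum: 624.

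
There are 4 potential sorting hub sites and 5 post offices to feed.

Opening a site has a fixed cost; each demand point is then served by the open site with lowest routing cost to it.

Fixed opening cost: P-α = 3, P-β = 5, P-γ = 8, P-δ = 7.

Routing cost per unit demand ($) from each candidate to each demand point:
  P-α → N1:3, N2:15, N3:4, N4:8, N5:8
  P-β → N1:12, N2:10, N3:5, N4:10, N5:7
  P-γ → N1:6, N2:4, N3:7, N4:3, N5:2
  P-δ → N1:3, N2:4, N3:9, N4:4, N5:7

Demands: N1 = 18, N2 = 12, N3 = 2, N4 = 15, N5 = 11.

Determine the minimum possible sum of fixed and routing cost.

188

Open {P-α, P-γ}: assign each demand point to its cheapest open site.
  N1→P-α 18×3=54, N2→P-γ 12×4=48, N3→P-α 2×4=8, N4→P-γ 15×3=45, N5→P-γ 11×2=22
  routing cost 177, fixed 11 → total 188.
Compare {P-α, P-β, P-γ}: routing cost 177 + fixed 16 = 193.
Compare {P-α, P-γ, P-δ}: routing cost 177 + fixed 18 = 195.
Compare {P-γ, P-δ}: routing cost 183 + fixed 15 = 198.
All other subsets cost ≥ 193. Minimum total cost: 188.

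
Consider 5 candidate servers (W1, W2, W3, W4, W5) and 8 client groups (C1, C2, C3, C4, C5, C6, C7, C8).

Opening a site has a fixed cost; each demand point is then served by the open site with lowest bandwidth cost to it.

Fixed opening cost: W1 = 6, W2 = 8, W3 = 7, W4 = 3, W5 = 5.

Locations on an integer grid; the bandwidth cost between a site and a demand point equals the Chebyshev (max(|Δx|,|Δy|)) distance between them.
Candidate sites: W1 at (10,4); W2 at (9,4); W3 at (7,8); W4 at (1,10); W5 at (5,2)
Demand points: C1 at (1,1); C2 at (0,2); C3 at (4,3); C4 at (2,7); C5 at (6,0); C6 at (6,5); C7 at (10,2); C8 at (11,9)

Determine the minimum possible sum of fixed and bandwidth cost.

37

Open {W5}: assign each demand point to its cheapest open site.
  C1→W5 4, C2→W5 5, C3→W5 1, C4→W5 5, C5→W5 2, C6→W5 3, C7→W5 5, C8→W5 7
  bandwidth cost 32, fixed 5 → total 37.
Compare {W1, W5}: bandwidth cost 27 + fixed 11 = 38.
Compare {W4, W5}: bandwidth cost 30 + fixed 8 = 38.
Compare {W1, W4, W5}: bandwidth cost 25 + fixed 14 = 39.
All other subsets cost ≥ 38. Minimum total cost: 37.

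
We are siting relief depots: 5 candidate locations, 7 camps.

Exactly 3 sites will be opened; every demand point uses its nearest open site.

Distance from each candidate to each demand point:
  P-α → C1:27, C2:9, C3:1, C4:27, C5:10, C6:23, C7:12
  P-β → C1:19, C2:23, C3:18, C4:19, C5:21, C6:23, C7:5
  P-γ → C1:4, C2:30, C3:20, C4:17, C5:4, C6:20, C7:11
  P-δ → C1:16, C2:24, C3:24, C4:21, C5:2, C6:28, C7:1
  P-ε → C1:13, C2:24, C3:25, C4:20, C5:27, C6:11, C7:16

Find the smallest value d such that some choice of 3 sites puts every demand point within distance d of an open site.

17

Open {P-α, P-γ, P-ε}.
  Farthest demand point is C4 at distance 17 (to P-γ); all others are ≤ 17.
With {P-α, P-β, P-ε} the worst case is 19.
With {P-α, P-β, P-γ} the worst case is 20.
No size-3 selection achieves below 17.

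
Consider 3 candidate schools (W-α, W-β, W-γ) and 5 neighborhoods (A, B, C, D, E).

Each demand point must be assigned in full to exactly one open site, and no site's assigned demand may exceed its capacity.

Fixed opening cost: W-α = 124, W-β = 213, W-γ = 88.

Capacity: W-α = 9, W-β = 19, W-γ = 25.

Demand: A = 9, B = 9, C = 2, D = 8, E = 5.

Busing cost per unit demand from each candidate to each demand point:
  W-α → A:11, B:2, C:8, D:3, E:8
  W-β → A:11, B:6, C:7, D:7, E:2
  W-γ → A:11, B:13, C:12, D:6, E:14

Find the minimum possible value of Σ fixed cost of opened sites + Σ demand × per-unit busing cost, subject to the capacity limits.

471

Open {W-α, W-γ}; cheapest assignment that respects the capacities:
  W-α (cap 9, load 9): B — cost 9×2 = 18
  W-γ (cap 25, load 24): A, C, D, E — cost 9×11 + 2×12 + 8×6 + 5×14 = 241
  Shipping 259, fixed 212 → total 471.
  Any other capacity-feasible assignment to {W-α, W-γ} ships for at least 259.
Compare {W-β, W-γ}: its best feasible assignment gives total 526.
Compare {W-α, W-β, W-γ}: its best feasible assignment gives total 614.
Every other set of open sites that can feasibly serve all demand totals ≥ 526 even under its best assignment. Minimum: 471.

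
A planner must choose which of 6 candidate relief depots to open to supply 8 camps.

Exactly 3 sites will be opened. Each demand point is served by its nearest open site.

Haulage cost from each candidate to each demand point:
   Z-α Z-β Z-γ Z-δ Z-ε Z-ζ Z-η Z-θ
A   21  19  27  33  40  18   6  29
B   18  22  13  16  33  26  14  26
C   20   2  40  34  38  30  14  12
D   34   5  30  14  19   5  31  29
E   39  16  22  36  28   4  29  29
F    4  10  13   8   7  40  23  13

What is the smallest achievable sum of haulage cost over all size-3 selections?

Open {A, D, F}.
  Z-α→F 4, Z-β→D 5, Z-γ→F 13, Z-δ→F 8, Z-ε→F 7, Z-ζ→D 5, Z-η→A 6, Z-θ→F 13  ⇒ total 61.
Compare {C, E, F}: total 64.
Compare {A, E, F}: total 65.
No size-3 selection does better; minimum is 61.

61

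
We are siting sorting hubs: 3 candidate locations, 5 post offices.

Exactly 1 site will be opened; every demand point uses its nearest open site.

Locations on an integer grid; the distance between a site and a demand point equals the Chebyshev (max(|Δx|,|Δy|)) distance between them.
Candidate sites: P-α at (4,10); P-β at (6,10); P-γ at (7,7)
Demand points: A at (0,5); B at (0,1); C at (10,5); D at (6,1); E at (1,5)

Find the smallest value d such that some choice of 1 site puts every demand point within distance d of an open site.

7

Open {P-γ}.
  Farthest demand point is A at distance 7 (to P-γ); all others are ≤ 7.
With {P-α} the worst case is 9.
With {P-β} the worst case is 9.
No size-1 selection achieves below 7.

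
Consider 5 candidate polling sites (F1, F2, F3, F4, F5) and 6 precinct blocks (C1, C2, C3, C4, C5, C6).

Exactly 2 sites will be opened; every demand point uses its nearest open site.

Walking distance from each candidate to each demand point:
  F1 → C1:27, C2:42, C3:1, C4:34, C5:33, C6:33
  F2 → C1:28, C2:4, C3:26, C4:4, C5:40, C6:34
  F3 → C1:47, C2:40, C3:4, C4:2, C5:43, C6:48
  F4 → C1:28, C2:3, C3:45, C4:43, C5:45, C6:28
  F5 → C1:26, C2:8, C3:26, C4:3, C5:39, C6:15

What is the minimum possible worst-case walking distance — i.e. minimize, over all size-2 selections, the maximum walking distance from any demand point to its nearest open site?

Open {F1, F2}.
  Farthest demand point is C5 at walking distance 33 (to F1); all others are ≤ 33.
With {F1, F5} the worst case is 33.
With {F1, F4} the worst case is 34.
No size-2 selection achieves below 33.

33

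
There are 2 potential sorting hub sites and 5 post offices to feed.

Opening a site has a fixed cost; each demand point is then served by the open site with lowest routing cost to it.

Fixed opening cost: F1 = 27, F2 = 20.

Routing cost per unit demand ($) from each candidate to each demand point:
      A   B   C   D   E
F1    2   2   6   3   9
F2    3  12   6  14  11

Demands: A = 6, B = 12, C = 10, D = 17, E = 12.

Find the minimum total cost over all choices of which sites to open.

Open {F1}: assign each demand point to its cheapest open site.
  A→F1 6×2=12, B→F1 12×2=24, C→F1 10×6=60, D→F1 17×3=51, E→F1 12×9=108
  routing cost 255, fixed 27 → total 282.
Compare {F1, F2}: routing cost 255 + fixed 47 = 302.
Compare {F2}: routing cost 592 + fixed 20 = 612.

282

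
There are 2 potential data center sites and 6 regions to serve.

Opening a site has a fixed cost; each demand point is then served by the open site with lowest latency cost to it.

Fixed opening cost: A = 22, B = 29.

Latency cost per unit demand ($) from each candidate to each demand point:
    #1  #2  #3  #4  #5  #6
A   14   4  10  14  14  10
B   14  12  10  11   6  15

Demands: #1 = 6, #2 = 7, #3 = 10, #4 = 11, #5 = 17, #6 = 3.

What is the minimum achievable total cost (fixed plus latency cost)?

516

Open {A, B}: assign each demand point to its cheapest open site.
  #1→A 6×14=84, #2→A 7×4=28, #3→A 10×10=100, #4→B 11×11=121, #5→B 17×6=102, #6→A 3×10=30
  latency cost 465, fixed 51 → total 516.
Compare {B}: latency cost 536 + fixed 29 = 565.
Compare {A}: latency cost 634 + fixed 22 = 656.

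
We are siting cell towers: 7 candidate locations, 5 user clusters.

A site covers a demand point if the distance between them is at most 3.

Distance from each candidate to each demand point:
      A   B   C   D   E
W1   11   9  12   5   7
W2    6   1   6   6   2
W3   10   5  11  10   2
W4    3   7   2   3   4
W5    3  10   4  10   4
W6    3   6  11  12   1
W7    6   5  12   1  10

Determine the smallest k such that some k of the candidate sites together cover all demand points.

Coverage sets (demand points within 3 of each site):
  W1: {}
  W2: {B, E}
  W3: {E}
  W4: {A, C, D}
  W5: {A}
  W6: {A, E}
  W7: {D}
No single site covers all 5 demand points.
But {W2, W4} covers everything, so the minimum is 2.

2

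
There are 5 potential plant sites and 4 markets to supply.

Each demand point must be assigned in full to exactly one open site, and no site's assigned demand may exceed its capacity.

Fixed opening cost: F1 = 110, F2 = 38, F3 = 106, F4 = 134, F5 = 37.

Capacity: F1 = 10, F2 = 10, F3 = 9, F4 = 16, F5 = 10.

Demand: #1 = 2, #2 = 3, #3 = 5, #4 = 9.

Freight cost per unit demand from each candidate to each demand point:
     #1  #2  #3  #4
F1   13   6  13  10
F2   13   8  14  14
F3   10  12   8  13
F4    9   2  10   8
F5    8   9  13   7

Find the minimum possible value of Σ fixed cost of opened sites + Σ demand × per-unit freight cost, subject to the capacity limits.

Open {F2, F5}; cheapest assignment that respects the capacities:
  F2 (cap 10, load 10): #1, #2, #3 — cost 2×13 + 3×8 + 5×14 = 120
  F5 (cap 10, load 9): #4 — cost 9×7 = 63
  Shipping 183, fixed 75 → total 258.
  Any other capacity-feasible assignment to {F2, F5} ships for at least 183.
Compare {F4, F5}: its best feasible assignment gives total 308.
Compare {F1, F5}: its best feasible assignment gives total 319.
Every other set of open sites that can feasibly serve all demand totals ≥ 308 even under its best assignment. Minimum: 258.

258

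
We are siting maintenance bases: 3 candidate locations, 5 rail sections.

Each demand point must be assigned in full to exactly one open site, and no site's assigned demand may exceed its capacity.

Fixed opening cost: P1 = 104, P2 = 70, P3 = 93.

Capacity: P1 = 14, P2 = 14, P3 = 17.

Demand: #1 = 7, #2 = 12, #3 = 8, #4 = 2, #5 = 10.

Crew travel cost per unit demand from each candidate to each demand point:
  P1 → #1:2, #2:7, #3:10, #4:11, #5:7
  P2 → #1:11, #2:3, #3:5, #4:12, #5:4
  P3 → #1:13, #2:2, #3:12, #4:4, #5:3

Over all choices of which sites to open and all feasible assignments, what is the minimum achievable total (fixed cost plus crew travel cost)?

Open {P1, P2, P3}; cheapest assignment that respects the capacities:
  P1 (cap 14, load 10): #3, #4 — cost 8×10 + 2×11 = 102
  P2 (cap 14, load 12): #2 — cost 12×3 = 36
  P3 (cap 17, load 17): #1, #5 — cost 7×13 + 10×3 = 121
  Shipping 259, fixed 267 → total 526.
  Any other capacity-feasible assignment to {P1, P2, P3} ships for at least 259.
Total demand is 39 and no other set of sites has combined capacity ≥ 39, so {P1, P2, P3} is the only feasible choice of open sites. Minimum: 526.

526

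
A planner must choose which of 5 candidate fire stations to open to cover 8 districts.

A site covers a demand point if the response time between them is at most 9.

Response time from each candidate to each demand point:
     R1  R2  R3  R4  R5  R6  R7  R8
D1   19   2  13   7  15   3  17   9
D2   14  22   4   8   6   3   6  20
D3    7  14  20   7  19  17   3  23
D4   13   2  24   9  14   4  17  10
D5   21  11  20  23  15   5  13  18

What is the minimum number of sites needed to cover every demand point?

3

Coverage sets (demand points within 9 of each site):
  D1: {R2, R4, R6, R8}
  D2: {R3, R4, R5, R6, R7}
  D3: {R1, R4, R7}
  D4: {R2, R4, R6}
  D5: {R6}
No 2 sites suffice: every size-2 union leaves at least one demand point uncovered.
But {D1, D2, D3} covers everything, so the minimum is 3.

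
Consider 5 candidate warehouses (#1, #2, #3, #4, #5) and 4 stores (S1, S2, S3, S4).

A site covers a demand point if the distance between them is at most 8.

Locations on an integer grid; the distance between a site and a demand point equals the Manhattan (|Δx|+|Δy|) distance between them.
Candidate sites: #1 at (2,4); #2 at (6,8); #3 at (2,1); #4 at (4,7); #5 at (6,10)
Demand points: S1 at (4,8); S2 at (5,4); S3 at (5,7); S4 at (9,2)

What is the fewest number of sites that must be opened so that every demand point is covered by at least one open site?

Coverage sets (demand points within 8 of each site):
  #1: {S1, S2, S3}
  #2: {S1, S2, S3}
  #3: {S2, S4}
  #4: {S1, S2, S3}
  #5: {S1, S2, S3}
No single site covers all 4 demand points.
But {#1, #3} covers everything, so the minimum is 2.

2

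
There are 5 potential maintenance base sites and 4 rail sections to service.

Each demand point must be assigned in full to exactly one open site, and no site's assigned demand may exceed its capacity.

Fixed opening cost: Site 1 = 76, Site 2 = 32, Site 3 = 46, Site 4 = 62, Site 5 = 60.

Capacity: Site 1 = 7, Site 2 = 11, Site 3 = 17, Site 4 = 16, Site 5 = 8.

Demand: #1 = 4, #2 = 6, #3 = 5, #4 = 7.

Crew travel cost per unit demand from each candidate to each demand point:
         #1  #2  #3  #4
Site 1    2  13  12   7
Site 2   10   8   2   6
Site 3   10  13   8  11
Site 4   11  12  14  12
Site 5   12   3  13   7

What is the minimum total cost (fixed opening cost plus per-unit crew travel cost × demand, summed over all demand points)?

Open {Site 2, Site 3}; cheapest assignment that respects the capacities:
  Site 2 (cap 11, load 11): #2, #3 — cost 6×8 + 5×2 = 58
  Site 3 (cap 17, load 11): #1, #4 — cost 4×10 + 7×11 = 117
  Shipping 175, fixed 78 → total 253.
  Any other capacity-feasible assignment to {Site 2, Site 3} ships for at least 175.
Compare {Site 2, Site 3, Site 5}: its best feasible assignment gives total 278.
Compare {Site 2, Site 4}: its best feasible assignment gives total 280.
Every other set of open sites that can feasibly serve all demand totals ≥ 278 even under its best assignment. Minimum: 253.

253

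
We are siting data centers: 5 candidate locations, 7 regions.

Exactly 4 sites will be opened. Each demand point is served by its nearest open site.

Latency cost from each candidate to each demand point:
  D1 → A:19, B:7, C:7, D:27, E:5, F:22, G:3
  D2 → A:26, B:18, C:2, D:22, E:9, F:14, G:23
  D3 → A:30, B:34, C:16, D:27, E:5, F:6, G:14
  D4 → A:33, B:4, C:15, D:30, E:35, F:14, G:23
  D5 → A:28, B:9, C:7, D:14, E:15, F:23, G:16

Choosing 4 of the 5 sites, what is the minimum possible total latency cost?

Open {D1, D2, D3, D5}.
  A→D1 19, B→D1 7, C→D2 2, D→D5 14, E→D1 5, F→D3 6, G→D1 3  ⇒ total 56.
Compare {D1, D3, D4, D5}: total 58.
Compare {D1, D2, D3, D4}: total 61.
No size-4 selection does better; minimum is 56.

56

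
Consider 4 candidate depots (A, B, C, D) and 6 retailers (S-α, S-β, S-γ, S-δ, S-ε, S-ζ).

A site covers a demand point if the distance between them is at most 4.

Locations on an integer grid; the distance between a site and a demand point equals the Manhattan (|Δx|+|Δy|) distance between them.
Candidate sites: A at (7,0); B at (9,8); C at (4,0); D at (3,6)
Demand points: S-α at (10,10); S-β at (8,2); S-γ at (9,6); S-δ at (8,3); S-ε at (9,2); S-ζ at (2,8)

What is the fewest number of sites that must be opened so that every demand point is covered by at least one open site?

3

Coverage sets (demand points within 4 of each site):
  A: {S-β, S-δ, S-ε}
  B: {S-α, S-γ}
  C: {}
  D: {S-ζ}
No 2 sites suffice: every size-2 union leaves at least one demand point uncovered.
But {A, B, D} covers everything, so the minimum is 3.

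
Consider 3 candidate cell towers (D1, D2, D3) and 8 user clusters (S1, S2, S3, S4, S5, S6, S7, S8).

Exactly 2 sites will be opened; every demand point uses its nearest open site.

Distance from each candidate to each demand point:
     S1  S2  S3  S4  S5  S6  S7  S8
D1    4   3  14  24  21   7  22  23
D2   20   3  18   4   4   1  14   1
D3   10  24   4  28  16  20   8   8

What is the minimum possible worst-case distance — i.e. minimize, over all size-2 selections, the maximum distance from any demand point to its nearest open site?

10

Open {D2, D3}.
  Farthest demand point is S1 at distance 10 (to D3); all others are ≤ 10.
With {D1, D2} the worst case is 14.
With {D1, D3} the worst case is 24.
No size-2 selection achieves below 10.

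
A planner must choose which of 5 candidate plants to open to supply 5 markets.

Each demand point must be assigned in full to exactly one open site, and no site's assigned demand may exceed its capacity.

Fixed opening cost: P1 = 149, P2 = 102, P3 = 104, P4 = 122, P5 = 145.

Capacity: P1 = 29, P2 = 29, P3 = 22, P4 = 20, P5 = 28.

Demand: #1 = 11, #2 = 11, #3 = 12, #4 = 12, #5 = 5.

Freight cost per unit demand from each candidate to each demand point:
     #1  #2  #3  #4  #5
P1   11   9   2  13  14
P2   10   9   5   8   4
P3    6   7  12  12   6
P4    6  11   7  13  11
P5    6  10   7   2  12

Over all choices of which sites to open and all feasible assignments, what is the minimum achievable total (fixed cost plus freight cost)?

Open {P2, P5}; cheapest assignment that respects the capacities:
  P2 (cap 29, load 28): #2, #3, #5 — cost 11×9 + 12×5 + 5×4 = 179
  P5 (cap 28, load 23): #1, #4 — cost 11×6 + 12×2 = 90
  Shipping 269, fixed 247 → total 516.
  Any other capacity-feasible assignment to {P2, P5} ships for at least 269.
Compare {P2, P3}: its best feasible assignment gives total 525.
Compare {P1, P5}: its best feasible assignment gives total 567.
Every other set of open sites that can feasibly serve all demand totals ≥ 525 even under its best assignment. Minimum: 516.

516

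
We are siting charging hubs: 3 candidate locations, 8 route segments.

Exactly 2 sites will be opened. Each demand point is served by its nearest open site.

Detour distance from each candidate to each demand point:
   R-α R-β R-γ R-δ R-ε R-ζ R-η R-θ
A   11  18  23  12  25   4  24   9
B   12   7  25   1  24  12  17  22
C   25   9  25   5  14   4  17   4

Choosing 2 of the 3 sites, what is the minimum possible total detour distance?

84

Open {B, C}.
  R-α→B 12, R-β→B 7, R-γ→B 25, R-δ→B 1, R-ε→C 14, R-ζ→C 4, R-η→B 17, R-θ→C 4  ⇒ total 84.
Compare {A, C}: total 87.
Compare {A, B}: total 96.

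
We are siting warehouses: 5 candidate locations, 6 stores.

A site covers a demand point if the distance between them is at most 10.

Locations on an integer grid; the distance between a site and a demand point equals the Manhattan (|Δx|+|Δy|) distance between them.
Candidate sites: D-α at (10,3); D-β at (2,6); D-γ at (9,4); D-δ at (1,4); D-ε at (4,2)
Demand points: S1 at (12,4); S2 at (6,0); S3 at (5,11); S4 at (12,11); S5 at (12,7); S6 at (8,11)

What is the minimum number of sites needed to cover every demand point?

2

Coverage sets (demand points within 10 of each site):
  D-α: {S1, S2, S4, S5, S6}
  D-β: {S2, S3}
  D-γ: {S1, S2, S4, S5, S6}
  D-δ: {S2}
  D-ε: {S1, S2, S3}
No single site covers all 6 demand points.
But {D-α, D-β} covers everything, so the minimum is 2.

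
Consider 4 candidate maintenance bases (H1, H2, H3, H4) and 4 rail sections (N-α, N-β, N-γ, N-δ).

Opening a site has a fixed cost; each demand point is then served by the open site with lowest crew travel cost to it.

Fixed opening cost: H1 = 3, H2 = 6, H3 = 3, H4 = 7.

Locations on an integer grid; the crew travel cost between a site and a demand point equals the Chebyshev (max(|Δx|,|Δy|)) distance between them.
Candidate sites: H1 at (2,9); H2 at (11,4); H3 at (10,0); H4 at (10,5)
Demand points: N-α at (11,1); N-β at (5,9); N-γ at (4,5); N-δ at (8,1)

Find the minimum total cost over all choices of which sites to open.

16

Open {H1, H3}: assign each demand point to its cheapest open site.
  N-α→H3 1, N-β→H1 3, N-γ→H1 4, N-δ→H3 2
  crew travel cost 10, fixed 6 → total 16.
Compare {H3}: crew travel cost 18 + fixed 3 = 21.
Compare {H1, H2}: crew travel cost 13 + fixed 9 = 22.
Compare {H1, H2, H3}: crew travel cost 10 + fixed 12 = 22.
All other subsets cost ≥ 21. Minimum total cost: 16.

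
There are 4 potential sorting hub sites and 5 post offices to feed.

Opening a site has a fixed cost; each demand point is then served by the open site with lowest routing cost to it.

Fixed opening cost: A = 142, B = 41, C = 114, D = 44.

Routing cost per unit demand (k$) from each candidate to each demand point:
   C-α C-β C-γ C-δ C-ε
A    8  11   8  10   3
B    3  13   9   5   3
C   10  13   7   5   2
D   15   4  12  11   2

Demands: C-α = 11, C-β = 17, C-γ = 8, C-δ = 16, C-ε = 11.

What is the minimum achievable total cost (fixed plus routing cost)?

360

Open {B, D}: assign each demand point to its cheapest open site.
  C-α→B 11×3=33, C-β→D 17×4=68, C-γ→B 8×9=72, C-δ→B 16×5=80, C-ε→D 11×2=22
  routing cost 275, fixed 85 → total 360.
Compare {B, C, D}: routing cost 259 + fixed 199 = 458.
Compare {B}: routing cost 439 + fixed 41 = 480.
Compare {C, D}: routing cost 336 + fixed 158 = 494.
All other subsets cost ≥ 458. Minimum total cost: 360.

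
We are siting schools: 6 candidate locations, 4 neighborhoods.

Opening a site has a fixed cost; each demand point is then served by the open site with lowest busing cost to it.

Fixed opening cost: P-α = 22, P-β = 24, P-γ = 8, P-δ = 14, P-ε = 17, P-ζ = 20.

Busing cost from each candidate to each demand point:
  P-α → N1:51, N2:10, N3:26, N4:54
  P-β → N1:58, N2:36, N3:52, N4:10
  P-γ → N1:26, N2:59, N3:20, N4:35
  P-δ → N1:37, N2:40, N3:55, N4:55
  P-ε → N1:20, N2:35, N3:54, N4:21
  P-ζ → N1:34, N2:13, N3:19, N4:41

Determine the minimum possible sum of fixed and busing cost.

Open {P-ε, P-ζ}: assign each demand point to its cheapest open site.
  N1→P-ε 20, N2→P-ζ 13, N3→P-ζ 19, N4→P-ε 21
  busing cost 73, fixed 37 → total 110.
Compare {P-α, P-ε}: busing cost 77 + fixed 39 = 116.
Compare {P-α, P-γ, P-ε}: busing cost 71 + fixed 47 = 118.
Compare {P-γ, P-ε, P-ζ}: busing cost 73 + fixed 45 = 118.
All other subsets cost ≥ 116. Minimum total cost: 110.

110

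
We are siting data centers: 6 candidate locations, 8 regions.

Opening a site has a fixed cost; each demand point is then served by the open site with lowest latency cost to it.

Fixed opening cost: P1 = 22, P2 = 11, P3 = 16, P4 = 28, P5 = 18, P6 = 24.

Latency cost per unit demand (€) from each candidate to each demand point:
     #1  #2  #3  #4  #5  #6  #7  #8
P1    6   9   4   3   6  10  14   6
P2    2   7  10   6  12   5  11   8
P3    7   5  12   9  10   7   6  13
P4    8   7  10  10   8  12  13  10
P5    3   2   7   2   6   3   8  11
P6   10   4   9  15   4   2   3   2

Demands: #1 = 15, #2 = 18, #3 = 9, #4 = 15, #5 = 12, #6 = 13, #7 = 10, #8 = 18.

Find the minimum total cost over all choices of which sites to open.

Open {P1, P2, P5, P6}: assign each demand point to its cheapest open site.
  #1→P2 15×2=30, #2→P5 18×2=36, #3→P1 9×4=36, #4→P5 15×2=30, #5→P6 12×4=48, #6→P6 13×2=26, #7→P6 10×3=30, #8→P6 18×2=36
  latency cost 272, fixed 75 → total 347.
Compare {P1, P5, P6}: latency cost 287 + fixed 64 = 351.
Compare {P2, P5, P6}: latency cost 299 + fixed 53 = 352.
Compare {P5, P6}: latency cost 314 + fixed 42 = 356.
All other subsets cost ≥ 351. Minimum total cost: 347.

347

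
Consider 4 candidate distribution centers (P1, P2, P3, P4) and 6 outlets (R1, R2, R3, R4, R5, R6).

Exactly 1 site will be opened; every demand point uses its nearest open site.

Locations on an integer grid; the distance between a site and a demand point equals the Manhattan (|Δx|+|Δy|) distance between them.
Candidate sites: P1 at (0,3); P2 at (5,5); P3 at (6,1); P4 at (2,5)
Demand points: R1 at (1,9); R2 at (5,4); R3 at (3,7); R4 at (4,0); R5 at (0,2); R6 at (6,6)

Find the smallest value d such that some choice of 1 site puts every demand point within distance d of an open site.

7

Open {P4}.
  Farthest demand point is R4 at distance 7 (to P4); all others are ≤ 7.
With {P2} the worst case is 8.
With {P1} the worst case is 9.
No size-1 selection achieves below 7.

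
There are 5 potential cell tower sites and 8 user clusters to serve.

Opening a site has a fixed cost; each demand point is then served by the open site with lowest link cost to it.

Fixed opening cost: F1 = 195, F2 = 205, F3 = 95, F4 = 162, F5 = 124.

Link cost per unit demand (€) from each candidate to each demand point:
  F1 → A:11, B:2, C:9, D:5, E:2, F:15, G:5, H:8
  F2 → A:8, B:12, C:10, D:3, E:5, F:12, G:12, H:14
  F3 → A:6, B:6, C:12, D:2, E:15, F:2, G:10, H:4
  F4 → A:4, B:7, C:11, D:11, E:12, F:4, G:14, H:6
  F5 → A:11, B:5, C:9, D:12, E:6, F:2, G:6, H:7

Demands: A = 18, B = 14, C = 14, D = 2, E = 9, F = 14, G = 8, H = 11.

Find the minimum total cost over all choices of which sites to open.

686

Open {F1, F3}: assign each demand point to its cheapest open site.
  A→F3 18×6=108, B→F1 14×2=28, C→F1 14×9=126, D→F3 2×2=4, E→F1 9×2=18, F→F3 14×2=28, G→F1 8×5=40, H→F3 11×4=44
  link cost 396, fixed 290 → total 686.
Compare {F3, F5}: link cost 482 + fixed 219 = 701.
Compare {F3}: link cost 651 + fixed 95 = 746.
Compare {F5}: link cost 625 + fixed 124 = 749.
All other subsets cost ≥ 701. Minimum total cost: 686.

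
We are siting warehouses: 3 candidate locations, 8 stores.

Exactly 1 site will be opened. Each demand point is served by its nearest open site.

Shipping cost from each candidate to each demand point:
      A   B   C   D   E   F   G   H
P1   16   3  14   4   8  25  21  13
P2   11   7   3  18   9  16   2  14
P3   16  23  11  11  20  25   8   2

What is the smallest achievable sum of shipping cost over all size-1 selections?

Open {P2}.
  A→P2 11, B→P2 7, C→P2 3, D→P2 18, E→P2 9, F→P2 16, G→P2 2, H→P2 14  ⇒ total 80.
Compare {P1}: total 104.
Compare {P3}: total 116.

80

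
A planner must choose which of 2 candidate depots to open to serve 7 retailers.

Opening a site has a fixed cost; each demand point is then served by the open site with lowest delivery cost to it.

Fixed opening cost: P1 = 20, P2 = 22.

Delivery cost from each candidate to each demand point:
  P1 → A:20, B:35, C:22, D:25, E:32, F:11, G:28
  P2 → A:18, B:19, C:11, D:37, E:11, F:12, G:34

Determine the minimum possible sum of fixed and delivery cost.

164

Open {P2}: assign each demand point to its cheapest open site.
  A→P2 18, B→P2 19, C→P2 11, D→P2 37, E→P2 11, F→P2 12, G→P2 34
  delivery cost 142, fixed 22 → total 164.
Compare {P1, P2}: delivery cost 123 + fixed 42 = 165.
Compare {P1}: delivery cost 173 + fixed 20 = 193.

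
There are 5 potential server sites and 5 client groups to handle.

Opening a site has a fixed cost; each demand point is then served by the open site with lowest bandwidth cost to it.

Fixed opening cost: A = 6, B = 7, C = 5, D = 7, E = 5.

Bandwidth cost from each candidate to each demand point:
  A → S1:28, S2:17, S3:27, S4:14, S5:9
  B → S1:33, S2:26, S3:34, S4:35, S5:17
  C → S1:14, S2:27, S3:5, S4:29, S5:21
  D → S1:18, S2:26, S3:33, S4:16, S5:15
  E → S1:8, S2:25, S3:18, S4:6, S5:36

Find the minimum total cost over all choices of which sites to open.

61

Open {A, C, E}: assign each demand point to its cheapest open site.
  S1→E 8, S2→A 17, S3→C 5, S4→E 6, S5→A 9
  bandwidth cost 45, fixed 16 → total 61.
Compare {A, B, C, E}: bandwidth cost 45 + fixed 23 = 68.
Compare {A, C, D, E}: bandwidth cost 45 + fixed 23 = 68.
Compare {A, E}: bandwidth cost 58 + fixed 11 = 69.
All other subsets cost ≥ 68. Minimum total cost: 61.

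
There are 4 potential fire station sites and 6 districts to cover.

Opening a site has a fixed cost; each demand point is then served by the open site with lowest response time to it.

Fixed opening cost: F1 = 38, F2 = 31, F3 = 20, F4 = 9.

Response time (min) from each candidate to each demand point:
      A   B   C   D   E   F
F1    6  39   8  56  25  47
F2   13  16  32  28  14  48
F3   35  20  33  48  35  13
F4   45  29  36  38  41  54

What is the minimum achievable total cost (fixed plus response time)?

167

Open {F2, F3}: assign each demand point to its cheapest open site.
  A→F2 13, B→F2 16, C→F2 32, D→F2 28, E→F2 14, F→F3 13
  response time 116, fixed 51 → total 167.
Compare {F1, F2, F3}: response time 85 + fixed 89 = 174.
Compare {F2, F3, F4}: response time 116 + fixed 60 = 176.
Compare {F1, F3, F4}: response time 110 + fixed 67 = 177.
All other subsets cost ≥ 174. Minimum total cost: 167.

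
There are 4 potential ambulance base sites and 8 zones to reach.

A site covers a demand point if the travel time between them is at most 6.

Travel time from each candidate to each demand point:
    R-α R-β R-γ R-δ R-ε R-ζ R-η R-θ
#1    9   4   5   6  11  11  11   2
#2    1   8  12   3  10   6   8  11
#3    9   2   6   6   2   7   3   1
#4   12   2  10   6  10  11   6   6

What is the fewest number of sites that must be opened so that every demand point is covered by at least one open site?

2

Coverage sets (demand points within 6 of each site):
  #1: {R-β, R-γ, R-δ, R-θ}
  #2: {R-α, R-δ, R-ζ}
  #3: {R-β, R-γ, R-δ, R-ε, R-η, R-θ}
  #4: {R-β, R-δ, R-η, R-θ}
No single site covers all 8 demand points.
But {#2, #3} covers everything, so the minimum is 2.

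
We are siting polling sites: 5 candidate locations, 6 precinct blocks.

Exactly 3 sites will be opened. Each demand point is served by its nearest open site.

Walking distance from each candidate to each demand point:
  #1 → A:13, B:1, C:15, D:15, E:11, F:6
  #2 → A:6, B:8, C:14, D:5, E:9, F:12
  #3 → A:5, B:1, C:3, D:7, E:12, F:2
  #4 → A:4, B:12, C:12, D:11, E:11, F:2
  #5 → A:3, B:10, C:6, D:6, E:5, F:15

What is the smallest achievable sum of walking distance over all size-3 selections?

19

Open {#2, #3, #5}.
  A→#5 3, B→#3 1, C→#3 3, D→#2 5, E→#5 5, F→#3 2  ⇒ total 19.
Compare {#1, #3, #5}: total 20.
Compare {#3, #4, #5}: total 20.
No size-3 selection does better; minimum is 19.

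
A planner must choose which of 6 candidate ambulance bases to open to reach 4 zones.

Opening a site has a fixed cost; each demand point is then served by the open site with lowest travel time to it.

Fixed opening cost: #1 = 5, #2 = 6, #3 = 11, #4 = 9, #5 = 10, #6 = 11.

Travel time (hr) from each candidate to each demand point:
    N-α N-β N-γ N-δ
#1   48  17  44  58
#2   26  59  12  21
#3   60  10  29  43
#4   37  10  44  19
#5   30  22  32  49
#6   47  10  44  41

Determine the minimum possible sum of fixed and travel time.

82

Open {#2, #4}: assign each demand point to its cheapest open site.
  N-α→#2 26, N-β→#4 10, N-γ→#2 12, N-δ→#4 19
  travel time 67, fixed 15 → total 82.
Compare {#2, #3}: travel time 69 + fixed 17 = 86.
Compare {#2, #6}: travel time 69 + fixed 17 = 86.
Compare {#1, #2}: travel time 76 + fixed 11 = 87.
All other subsets cost ≥ 86. Minimum total cost: 82.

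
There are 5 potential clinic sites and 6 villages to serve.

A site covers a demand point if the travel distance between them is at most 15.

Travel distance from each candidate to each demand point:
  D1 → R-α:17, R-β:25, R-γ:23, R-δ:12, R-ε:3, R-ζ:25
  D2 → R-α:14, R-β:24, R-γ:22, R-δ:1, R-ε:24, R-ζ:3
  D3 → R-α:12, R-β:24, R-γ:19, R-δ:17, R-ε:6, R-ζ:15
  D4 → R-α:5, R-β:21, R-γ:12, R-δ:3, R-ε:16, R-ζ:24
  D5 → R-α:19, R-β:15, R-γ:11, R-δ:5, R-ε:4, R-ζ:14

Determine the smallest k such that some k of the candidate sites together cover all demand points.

2

Coverage sets (demand points within 15 of each site):
  D1: {R-δ, R-ε}
  D2: {R-α, R-δ, R-ζ}
  D3: {R-α, R-ε, R-ζ}
  D4: {R-α, R-γ, R-δ}
  D5: {R-β, R-γ, R-δ, R-ε, R-ζ}
No single site covers all 6 demand points.
But {D2, D5} covers everything, so the minimum is 2.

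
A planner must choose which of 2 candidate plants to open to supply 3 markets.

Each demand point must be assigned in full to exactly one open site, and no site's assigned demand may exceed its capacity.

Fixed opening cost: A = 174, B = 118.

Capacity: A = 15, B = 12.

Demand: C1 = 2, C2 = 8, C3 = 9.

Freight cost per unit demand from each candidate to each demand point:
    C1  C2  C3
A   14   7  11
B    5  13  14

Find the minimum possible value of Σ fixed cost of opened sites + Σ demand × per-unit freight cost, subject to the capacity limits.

Open {A, B}; cheapest assignment that respects the capacities:
  A (cap 15, load 8): C2 — cost 8×7 = 56
  B (cap 12, load 11): C1, C3 — cost 2×5 + 9×14 = 136
  Shipping 192, fixed 292 → total 484.
  Any other capacity-feasible assignment to {A, B} ships for at least 192.
Total demand is 19 and no other set of sites has combined capacity ≥ 19, so {A, B} is the only feasible choice of open sites. Minimum: 484.

484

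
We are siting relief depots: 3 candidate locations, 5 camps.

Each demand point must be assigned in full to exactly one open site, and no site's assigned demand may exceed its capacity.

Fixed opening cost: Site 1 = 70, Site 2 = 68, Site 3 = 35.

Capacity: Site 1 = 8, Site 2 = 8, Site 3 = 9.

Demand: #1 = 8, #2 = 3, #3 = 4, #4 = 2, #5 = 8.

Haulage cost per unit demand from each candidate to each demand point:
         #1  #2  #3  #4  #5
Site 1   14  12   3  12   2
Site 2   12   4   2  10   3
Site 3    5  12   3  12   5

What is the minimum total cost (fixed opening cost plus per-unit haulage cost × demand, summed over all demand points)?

Open {Site 1, Site 2, Site 3}; cheapest assignment that respects the capacities:
  Site 1 (cap 8, load 8): #5 — cost 8×2 = 16
  Site 2 (cap 8, load 8): #1 — cost 8×12 = 96
  Site 3 (cap 9, load 9): #2, #3, #4 — cost 3×12 + 4×3 + 2×12 = 72
  Shipping 184, fixed 173 → total 357.
  Any other capacity-feasible assignment to {Site 1, Site 2, Site 3} ships for at least 184.
Total demand is 25 and no other set of sites has combined capacity ≥ 25, so {Site 1, Site 2, Site 3} is the only feasible choice of open sites. Minimum: 357.

357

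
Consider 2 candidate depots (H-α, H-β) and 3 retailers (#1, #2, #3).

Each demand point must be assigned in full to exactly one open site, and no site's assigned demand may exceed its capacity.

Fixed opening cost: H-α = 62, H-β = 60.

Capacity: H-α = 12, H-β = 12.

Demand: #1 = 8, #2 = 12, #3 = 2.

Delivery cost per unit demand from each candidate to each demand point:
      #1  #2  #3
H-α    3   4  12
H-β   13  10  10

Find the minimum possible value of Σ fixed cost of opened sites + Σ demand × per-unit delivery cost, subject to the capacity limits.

290

Open {H-α, H-β}; cheapest assignment that respects the capacities:
  H-α (cap 12, load 10): #1, #3 — cost 8×3 + 2×12 = 48
  H-β (cap 12, load 12): #2 — cost 12×10 = 120
  Shipping 168, fixed 122 → total 290.
  Any other capacity-feasible assignment to {H-α, H-β} ships for at least 168.
Total demand is 22 and no other set of sites has combined capacity ≥ 22, so {H-α, H-β} is the only feasible choice of open sites. Minimum: 290.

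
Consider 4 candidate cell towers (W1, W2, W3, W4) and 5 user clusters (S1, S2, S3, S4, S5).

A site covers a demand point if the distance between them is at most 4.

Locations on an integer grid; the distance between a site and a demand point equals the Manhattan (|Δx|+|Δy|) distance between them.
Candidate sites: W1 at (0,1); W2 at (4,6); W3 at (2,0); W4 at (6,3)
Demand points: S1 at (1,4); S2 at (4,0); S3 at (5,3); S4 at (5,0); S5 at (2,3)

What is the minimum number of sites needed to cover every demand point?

Coverage sets (demand points within 4 of each site):
  W1: {S1, S5}
  W2: {S3}
  W3: {S2, S4, S5}
  W4: {S3, S4, S5}
No 2 sites suffice: every size-2 union leaves at least one demand point uncovered.
But {W1, W2, W3} covers everything, so the minimum is 3.

3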